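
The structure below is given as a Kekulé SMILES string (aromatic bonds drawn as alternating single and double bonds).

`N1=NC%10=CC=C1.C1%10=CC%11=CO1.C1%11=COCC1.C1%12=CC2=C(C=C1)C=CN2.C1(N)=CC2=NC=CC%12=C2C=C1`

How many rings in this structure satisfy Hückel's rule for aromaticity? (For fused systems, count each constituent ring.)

6

The SMILES encodes a six-membered ring with two adjacent nitrogens and three alternating double bonds; a five-membered ring of four carbons and one oxygen, with two C=C double bonds; a five-membered ring of four carbons and one oxygen, with one C=C double bond and two sp³ carbons; a six-membered carbon ring with three alternating C=C double bonds, fused to a five-membered ring containing one N–H nitrogen and two C=C double bonds; two fused six-membered rings, each with three alternating double bonds; one ring is all carbon and the other has one ring nitrogen.
The 6-membered ring with two nitrogens (1,2) is fully conjugated (every ring atom contributes a p orbital); 3 ring double bonds give 6 π electrons. That satisfies 4n+2 with n=1, so it is aromatic (pyridazine).
The 5-membered ring with one oxygen is fully conjugated (every ring atom contributes a p orbital); 2 ring double bonds (4 π electrons) plus a heteroatom lone pair (2) give 6 π electrons. That satisfies 4n+2 with n=1, so it is aromatic (furan).
The second 5-membered ring with one oxygen has two sp³ carbons, so it is not fully conjugated — not aromatic (2,3-dihydrofuran).
The fused 6/5-membered bicyclic (with one N–H) is a single π system with 9 sp² atoms and 10 π electrons from ring double bonds plus a heteroatom lone pair. 10 = 4(2)+2, so the system is aromatic and both rings count as aromatic (indole).
The fused 6/6-membered bicyclic (with one nitrogen) is a single π system with 10 sp² atoms and 10 π electrons from ring double bonds. 10 = 4(2)+2, so the system is aromatic and both rings count as aromatic (quinoline).
6 of the 7 rings are aromatic. Total: 6.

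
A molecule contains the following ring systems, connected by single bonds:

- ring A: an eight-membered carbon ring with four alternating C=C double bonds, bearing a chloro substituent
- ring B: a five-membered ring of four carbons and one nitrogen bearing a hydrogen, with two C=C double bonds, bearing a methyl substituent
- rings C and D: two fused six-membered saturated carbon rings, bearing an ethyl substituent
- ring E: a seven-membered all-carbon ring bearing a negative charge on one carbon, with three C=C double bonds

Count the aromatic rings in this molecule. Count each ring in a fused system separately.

Ring A has only sp² ring atoms; a planar conformation would have a fully conjugated π system of 8 electrons. But 8 = 4(2), which is 4n not 4n+2, so ring A is not aromatic (cyclooctatetraene) — cyclooctatetraene distorts into a non-planar tub to avoid antiaromaticity.
Ring B is planar and fully conjugated; 2 ring double bonds (4 π electrons) plus a heteroatom lone pair (2) give 6 π electrons. That satisfies 4n+2 with n=1, so ring B is aromatic (pyrrole).
Ring C has only sp³ atoms, so it is not fully conjugated — not aromatic (cyclohexane ring).
Ring D has only sp³ atoms, so it is not fully conjugated — not aromatic (cyclohexane ring).
Ring E has only sp² ring atoms; a planar conformation would have a fully conjugated π system of 8 electrons. But 8 = 4(2), which is 4n not 4n+2, so ring E is not aromatic (cycloheptatrienyl anion).
Aromatic: B. Total: 1.

1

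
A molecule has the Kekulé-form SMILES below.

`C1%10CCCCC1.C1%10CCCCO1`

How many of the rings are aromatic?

0

The SMILES encodes a six-membered saturated carbon ring; a six-membered saturated ring of five carbons and one oxygen.
The 6-membered ring has only sp³ atoms, so it is not fully conjugated — not aromatic (cyclohexane).
The 6-membered ring with one oxygen has only sp³ atoms, so it is not fully conjugated — not aromatic (tetrahydropyran).
None of the rings are aromatic. Total: 0.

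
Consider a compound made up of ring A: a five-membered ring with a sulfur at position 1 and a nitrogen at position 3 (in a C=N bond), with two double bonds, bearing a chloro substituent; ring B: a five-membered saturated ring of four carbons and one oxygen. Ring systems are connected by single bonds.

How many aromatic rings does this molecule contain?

Ring A has a continuous p-orbital overlap around the ring; 2 ring double bonds (4 π electrons) plus a heteroatom lone pair (2) give 6 π electrons. Since 6 = 4n+2 (n=1), ring A is aromatic (thiazole).
Ring B has only sp³ atoms, so it is not fully conjugated — not aromatic (tetrahydrofuran).
Aromatic: A. Total: 1.

1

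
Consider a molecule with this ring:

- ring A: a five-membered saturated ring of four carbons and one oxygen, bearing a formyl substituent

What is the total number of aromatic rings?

0

Ring A has only sp³ atoms, so it is not fully conjugated — not aromatic (tetrahydrofuran).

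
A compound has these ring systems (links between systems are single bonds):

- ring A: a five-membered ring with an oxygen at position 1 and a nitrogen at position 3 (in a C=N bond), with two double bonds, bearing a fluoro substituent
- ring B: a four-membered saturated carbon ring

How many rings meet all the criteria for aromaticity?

Ring A is fully conjugated (every ring atom contributes a p orbital); 2 ring double bonds (4 π electrons) plus a heteroatom lone pair (2) give 6 π electrons. That satisfies 4n+2 with n=1, so ring A is aromatic (oxazole).
Ring B has only sp³ atoms, so it is not fully conjugated — not aromatic (cyclobutane).
Aromatic: A. Total: 1.

1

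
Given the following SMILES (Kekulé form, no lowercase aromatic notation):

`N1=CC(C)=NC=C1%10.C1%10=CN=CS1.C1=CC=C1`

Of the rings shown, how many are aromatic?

The SMILES encodes a six-membered ring with nitrogens at positions 1 and 4 and three alternating double bonds; a five-membered ring with a sulfur at position 1 and a nitrogen at position 3 (in a C=N bond), with two double bonds; a four-membered carbon ring with two alternating C=C double bonds.
The 6-membered ring with two nitrogens (1,4) has a continuous p-orbital overlap around the ring; 3 ring double bonds give 6 π electrons. 6 = 4(1)+2, so it is aromatic (pyrazine).
The 5-membered ring with one sulfur and one =N– has a continuous p-orbital overlap around the ring; 2 ring double bonds (4 π electrons) plus a heteroatom lone pair (2) give 6 π electrons. That satisfies 4n+2 with n=1, so it is aromatic (thiazole).
The 4-membered ring has only sp² ring atoms; a planar conformation would have a fully conjugated π system of 4 electrons. But 4 = 4(1), which is 4n not 4n+2, so it is not aromatic (cyclobutadiene) — cyclobutadiene is antiaromatic and distorts to a rectangle.
2 of the 3 rings are aromatic. Total: 2.

2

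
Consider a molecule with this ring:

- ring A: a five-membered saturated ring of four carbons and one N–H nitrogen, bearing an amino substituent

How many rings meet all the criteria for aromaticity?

0

Ring A has only sp³ atoms, so it is not fully conjugated — not aromatic (pyrrolidine).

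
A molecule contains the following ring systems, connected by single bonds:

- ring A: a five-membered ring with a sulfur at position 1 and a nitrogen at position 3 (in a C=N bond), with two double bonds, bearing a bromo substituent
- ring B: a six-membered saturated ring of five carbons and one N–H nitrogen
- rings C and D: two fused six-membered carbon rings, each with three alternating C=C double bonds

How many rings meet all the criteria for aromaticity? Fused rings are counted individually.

Ring A is fully conjugated (every ring atom contributes a p orbital); 2 ring double bonds (4 π electrons) plus a heteroatom lone pair (2) give 6 π electrons. Since 6 = 4n+2 (n=1), ring A is aromatic (thiazole).
Ring B has only sp³ atoms, so it is not fully conjugated — not aromatic (piperidine).
Rings C and D form a fused bicyclic system with 10 sp² atoms and 10 π electrons from ring double bonds. 10 = 4(2)+2, so the system is aromatic and both rings count as aromatic (naphthalene).
Aromatic: A, C, D. Total: 3.

3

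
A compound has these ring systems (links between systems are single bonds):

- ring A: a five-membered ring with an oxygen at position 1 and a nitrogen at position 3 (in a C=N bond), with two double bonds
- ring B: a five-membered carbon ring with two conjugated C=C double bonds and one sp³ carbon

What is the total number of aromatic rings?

Ring A has a continuous p-orbital overlap around the ring; 2 ring double bonds (4 π electrons) plus a heteroatom lone pair (2) give 6 π electrons. Since 6 = 4n+2 (n=1), ring A is aromatic (oxazole).
Ring B has one sp³ carbon, so it is not fully conjugated — not aromatic (cyclopentadiene).
Aromatic: A. Total: 1.

1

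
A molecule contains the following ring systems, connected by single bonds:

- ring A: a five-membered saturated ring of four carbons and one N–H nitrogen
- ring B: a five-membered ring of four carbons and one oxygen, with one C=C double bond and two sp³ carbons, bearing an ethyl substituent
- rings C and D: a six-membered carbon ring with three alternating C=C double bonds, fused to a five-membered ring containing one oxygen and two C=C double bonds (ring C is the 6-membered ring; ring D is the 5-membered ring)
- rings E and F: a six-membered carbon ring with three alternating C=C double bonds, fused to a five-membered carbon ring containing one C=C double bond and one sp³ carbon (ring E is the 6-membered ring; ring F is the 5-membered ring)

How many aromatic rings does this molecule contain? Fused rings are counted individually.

3

Ring A has only sp³ atoms, so it is not fully conjugated — not aromatic (pyrrolidine).
Ring B has two sp³ carbons, so it is not fully conjugated — not aromatic (2,3-dihydrofuran).
Rings C and D form a fused bicyclic system (with one oxygen) with 9 sp² atoms and 10 π electrons from ring double bonds plus a heteroatom lone pair. 10 = 4(2)+2, so the system is aromatic and both rings count as aromatic (benzofuran).
Ring E is fully conjugated (every ring atom contributes a p orbital); 3 ring double bonds give 6 π electrons. That satisfies 4n+2 with n=1, so ring E is aromatic (benzene ring).
Ring F has one sp³ carbon, so it is not fully conjugated — not aromatic (cyclopentene ring).
Aromatic: C, D, E. Total: 3.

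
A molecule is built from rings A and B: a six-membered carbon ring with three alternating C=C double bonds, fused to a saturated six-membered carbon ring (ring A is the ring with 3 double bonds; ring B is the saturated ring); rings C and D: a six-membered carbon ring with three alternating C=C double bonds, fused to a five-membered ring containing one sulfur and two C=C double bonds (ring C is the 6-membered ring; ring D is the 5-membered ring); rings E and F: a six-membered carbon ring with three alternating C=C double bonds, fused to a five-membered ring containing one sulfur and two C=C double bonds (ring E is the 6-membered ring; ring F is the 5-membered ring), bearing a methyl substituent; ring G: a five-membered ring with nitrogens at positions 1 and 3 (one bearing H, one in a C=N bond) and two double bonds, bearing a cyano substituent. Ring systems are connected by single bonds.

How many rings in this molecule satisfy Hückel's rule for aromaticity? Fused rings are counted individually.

Ring A has a continuous p-orbital overlap around the ring; 3 ring double bonds give 6 π electrons. Since 6 = 4n+2 (n=1), ring A is aromatic (benzene ring).
Ring B has four sp³ carbons, so it is not fully conjugated — not aromatic (cyclohexane ring).
Rings C and D form a fused bicyclic system (with one sulfur) with 9 sp² atoms and 10 π electrons from ring double bonds plus a heteroatom lone pair. 10 = 4(2)+2, so the system is aromatic and both rings count as aromatic (benzothiophene).
Rings E and F form a fused bicyclic system (with one sulfur) with 9 sp² atoms and 10 π electrons from ring double bonds plus a heteroatom lone pair. 10 = 4(2)+2, so the system is aromatic and both rings count as aromatic (benzothiophene).
Ring G has a continuous p-orbital overlap around the ring; 2 ring double bonds (4 π electrons) plus a heteroatom lone pair (2) give 6 π electrons. That satisfies 4n+2 with n=1, so ring G is aromatic (imidazole).
Aromatic: A, C, D, E, F, G. Total: 6.

6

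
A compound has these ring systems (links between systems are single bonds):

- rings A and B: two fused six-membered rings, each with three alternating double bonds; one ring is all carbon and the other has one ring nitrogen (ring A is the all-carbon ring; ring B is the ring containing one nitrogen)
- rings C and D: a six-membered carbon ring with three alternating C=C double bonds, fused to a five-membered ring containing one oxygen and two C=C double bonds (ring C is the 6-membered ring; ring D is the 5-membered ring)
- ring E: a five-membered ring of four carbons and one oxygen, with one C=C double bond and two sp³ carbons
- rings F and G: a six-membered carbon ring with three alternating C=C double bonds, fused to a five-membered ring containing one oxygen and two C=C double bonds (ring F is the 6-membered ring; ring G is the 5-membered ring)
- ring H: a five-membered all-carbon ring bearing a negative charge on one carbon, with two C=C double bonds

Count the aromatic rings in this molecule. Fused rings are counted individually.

7

Rings A and B form a fused bicyclic system (with one nitrogen) with 10 sp² atoms and 10 π electrons from ring double bonds. 10 = 4(2)+2, so the system is aromatic and both rings count as aromatic (quinoline).
Rings C and D form a fused bicyclic system (with one oxygen) with 9 sp² atoms and 10 π electrons from ring double bonds plus a heteroatom lone pair. 10 = 4(2)+2, so the system is aromatic and both rings count as aromatic (benzofuran).
Ring E has two sp³ carbons, so it is not fully conjugated — not aromatic (2,3-dihydrofuran).
Rings F and G form a fused bicyclic system (with one oxygen) with 9 sp² atoms and 10 π electrons from ring double bonds plus a heteroatom lone pair. 10 = 4(2)+2, so the system is aromatic and both rings count as aromatic (benzofuran).
Ring H is fully conjugated (every ring atom contributes a p orbital); 2 ring double bonds (4 π electrons) plus the carbanion lone pair (2) give 6 π electrons. Since 6 = 4n+2 (n=1), ring H is aromatic (cyclopentadienyl anion).
Aromatic: A, B, C, D, F, G, H. Total: 7.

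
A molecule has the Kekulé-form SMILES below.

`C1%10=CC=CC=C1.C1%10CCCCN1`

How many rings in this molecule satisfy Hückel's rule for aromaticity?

The SMILES encodes a six-membered carbon ring with three alternating C=C double bonds; a six-membered saturated ring of five carbons and one N–H nitrogen.
The 6-membered ring is planar and fully conjugated; 3 ring double bonds give 6 π electrons. 6 = 4(1)+2, so it is aromatic (benzene).
The 6-membered ring with one N–H has only sp³ atoms, so it is not fully conjugated — not aromatic (piperidine).
1 of the 2 rings is aromatic. Total: 1.

1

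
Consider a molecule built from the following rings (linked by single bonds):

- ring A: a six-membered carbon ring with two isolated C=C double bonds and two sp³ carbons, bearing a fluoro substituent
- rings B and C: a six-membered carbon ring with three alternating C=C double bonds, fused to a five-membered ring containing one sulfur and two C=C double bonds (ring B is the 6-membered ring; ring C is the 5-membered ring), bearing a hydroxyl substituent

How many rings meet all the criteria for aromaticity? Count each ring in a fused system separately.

2

Ring A has two sp³ carbons, so it is not fully conjugated — not aromatic (1,4-cyclohexadiene).
Rings B and C form a fused bicyclic system (with one sulfur) with 9 sp² atoms and 10 π electrons from ring double bonds plus a heteroatom lone pair. 10 = 4(2)+2, so the system is aromatic and both rings count as aromatic (benzothiophene).
Aromatic: B, C. Total: 2.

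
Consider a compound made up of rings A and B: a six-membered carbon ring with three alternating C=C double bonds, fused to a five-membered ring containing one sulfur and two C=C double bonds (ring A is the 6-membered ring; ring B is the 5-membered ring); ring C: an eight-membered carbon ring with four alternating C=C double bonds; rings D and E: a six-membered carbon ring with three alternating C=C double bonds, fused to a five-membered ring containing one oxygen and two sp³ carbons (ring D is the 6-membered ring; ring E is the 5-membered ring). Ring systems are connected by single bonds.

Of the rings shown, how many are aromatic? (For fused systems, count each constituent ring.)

3

Rings A and B form a fused bicyclic system (with one sulfur) with 9 sp² atoms and 10 π electrons from ring double bonds plus a heteroatom lone pair. 10 = 4(2)+2, so the system is aromatic and both rings count as aromatic (benzothiophene).
Ring C has only sp² ring atoms; a planar conformation would have a fully conjugated π system of 8 electrons. But 8 = 4(2), which is 4n not 4n+2, so ring C is not aromatic (cyclooctatetraene) — cyclooctatetraene distorts into a non-planar tub to avoid antiaromaticity.
Ring D is fully conjugated (every ring atom contributes a p orbital); 3 ring double bonds give 6 π electrons. 6 = 4(1)+2, so ring D is aromatic (benzene ring).
Ring E has two sp³ carbons, so it is not fully conjugated — not aromatic (oxolane ring).
Aromatic: A, B, D. Total: 3.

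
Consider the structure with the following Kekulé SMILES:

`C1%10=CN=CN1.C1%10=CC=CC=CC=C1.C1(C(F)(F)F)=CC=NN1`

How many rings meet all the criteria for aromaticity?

The SMILES encodes a five-membered ring with nitrogens at positions 1 and 3 (one bearing H, one in a C=N bond) and two double bonds; an eight-membered carbon ring with four alternating C=C double bonds; a five-membered ring with two adjacent nitrogens (one bearing H, one in a double bond) and two double bonds.
The 5-membered ring with two nitrogens (one N–H, one =N–) is planar and fully conjugated; 2 ring double bonds (4 π electrons) plus a heteroatom lone pair (2) give 6 π electrons. 6 = 4(1)+2, so it is aromatic (imidazole).
The 8-membered ring has only sp² ring atoms; a planar conformation would have a fully conjugated π system of 8 electrons. But 8 = 4(2), which is 4n not 4n+2, so it is not aromatic (cyclooctatetraene) — cyclooctatetraene distorts into a non-planar tub to avoid antiaromaticity.
The 5-membered ring with two adjacent nitrogens (one N–H, one =N–) is fully conjugated (every ring atom contributes a p orbital); 2 ring double bonds (4 π electrons) plus a heteroatom lone pair (2) give 6 π electrons. Since 6 = 4n+2 (n=1), it is aromatic (pyrazole).
2 of the 3 rings are aromatic. Total: 2.

2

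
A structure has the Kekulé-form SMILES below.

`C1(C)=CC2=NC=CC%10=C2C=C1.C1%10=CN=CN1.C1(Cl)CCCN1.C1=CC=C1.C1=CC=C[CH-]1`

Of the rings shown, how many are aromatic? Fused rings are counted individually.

4

The SMILES encodes two fused six-membered rings, each with three alternating double bonds; one ring is all carbon and the other has one ring nitrogen; a five-membered ring with nitrogens at positions 1 and 3 (one bearing H, one in a C=N bond) and two double bonds; a five-membered saturated ring of four carbons and one N–H nitrogen; a four-membered carbon ring with two alternating C=C double bonds; a five-membered all-carbon ring bearing a negative charge on one carbon, with two C=C double bonds.
The fused 6/6-membered bicyclic (with one nitrogen) is a single π system with 10 sp² atoms and 10 π electrons from ring double bonds. 10 = 4(2)+2, so the system is aromatic and both rings count as aromatic (quinoline).
The 5-membered ring with two nitrogens (one N–H, one =N–) is planar and fully conjugated; 2 ring double bonds (4 π electrons) plus a heteroatom lone pair (2) give 6 π electrons. Since 6 = 4n+2 (n=1), it is aromatic (imidazole).
The 5-membered ring with one N–H has only sp³ atoms, so it is not fully conjugated — not aromatic (pyrrolidine).
The 4-membered ring has only sp² ring atoms; a planar conformation would have a fully conjugated π system of 4 electrons. But 4 = 4(1), which is 4n not 4n+2, so it is not aromatic (cyclobutadiene) — cyclobutadiene is antiaromatic and distorts to a rectangle.
The 5-membered ring is planar and fully conjugated; 2 ring double bonds (4 π electrons) plus the carbanion lone pair (2) give 6 π electrons. 6 = 4(1)+2, so it is aromatic (cyclopentadienyl anion).
4 of the 6 rings are aromatic. Total: 4.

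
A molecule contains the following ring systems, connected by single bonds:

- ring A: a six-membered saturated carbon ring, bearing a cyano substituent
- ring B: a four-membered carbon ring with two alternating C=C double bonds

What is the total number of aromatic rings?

Ring A has only sp³ atoms, so it is not fully conjugated — not aromatic (cyclohexane).
Ring B has only sp² ring atoms; a planar conformation would have a fully conjugated π system of 4 electrons. But 4 = 4(1), which is 4n not 4n+2, so ring B is not aromatic (cyclobutadiene) — cyclobutadiene is antiaromatic and distorts to a rectangle.
No ring is aromatic. Total: 0.

0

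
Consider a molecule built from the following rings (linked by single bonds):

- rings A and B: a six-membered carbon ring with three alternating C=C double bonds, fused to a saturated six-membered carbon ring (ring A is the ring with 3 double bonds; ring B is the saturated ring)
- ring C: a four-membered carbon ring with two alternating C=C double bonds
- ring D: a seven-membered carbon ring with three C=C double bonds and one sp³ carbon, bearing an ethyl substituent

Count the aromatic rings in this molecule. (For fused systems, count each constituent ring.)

1

Ring A has a continuous p-orbital overlap around the ring; 3 ring double bonds give 6 π electrons. That satisfies 4n+2 with n=1, so ring A is aromatic (benzene ring).
Ring B has four sp³ carbons, so it is not fully conjugated — not aromatic (cyclohexane ring).
Ring C has only sp² ring atoms; a planar conformation would have a fully conjugated π system of 4 electrons. But 4 = 4(1), which is 4n not 4n+2, so ring C is not aromatic (cyclobutadiene) — cyclobutadiene is antiaromatic and distorts to a rectangle.
Ring D has one sp³ carbon, so it is not fully conjugated — not aromatic (cycloheptatriene).
Aromatic: A. Total: 1.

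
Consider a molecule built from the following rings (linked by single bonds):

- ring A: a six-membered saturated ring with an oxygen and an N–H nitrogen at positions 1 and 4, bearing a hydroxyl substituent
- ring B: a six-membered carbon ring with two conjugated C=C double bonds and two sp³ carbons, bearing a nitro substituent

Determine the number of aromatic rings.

Ring A has only sp³ atoms, so it is not fully conjugated — not aromatic (morpholine).
Ring B has two sp³ carbons, so it is not fully conjugated — not aromatic (1,3-cyclohexadiene).
No ring is aromatic. Total: 0.

0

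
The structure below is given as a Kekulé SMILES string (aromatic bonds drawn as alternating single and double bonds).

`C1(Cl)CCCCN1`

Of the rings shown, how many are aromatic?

0

The SMILES encodes a six-membered saturated ring of five carbons and one N–H nitrogen.
The 6-membered ring with one N–H has only sp³ atoms, so it is not fully conjugated — not aromatic (piperidine).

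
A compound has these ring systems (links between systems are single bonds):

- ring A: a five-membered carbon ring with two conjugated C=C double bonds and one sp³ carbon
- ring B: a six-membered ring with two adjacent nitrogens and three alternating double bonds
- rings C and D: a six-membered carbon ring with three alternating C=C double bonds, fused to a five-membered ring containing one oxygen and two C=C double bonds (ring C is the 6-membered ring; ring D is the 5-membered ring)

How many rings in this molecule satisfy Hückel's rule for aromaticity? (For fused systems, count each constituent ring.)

3

Ring A has one sp³ carbon, so it is not fully conjugated — not aromatic (cyclopentadiene).
Ring B has a continuous p-orbital overlap around the ring; 3 ring double bonds give 6 π electrons. That satisfies 4n+2 with n=1, so ring B is aromatic (pyridazine).
Rings C and D form a fused bicyclic system (with one oxygen) with 9 sp² atoms and 10 π electrons from ring double bonds plus a heteroatom lone pair. 10 = 4(2)+2, so the system is aromatic and both rings count as aromatic (benzofuran).
Aromatic: B, C, D. Total: 3.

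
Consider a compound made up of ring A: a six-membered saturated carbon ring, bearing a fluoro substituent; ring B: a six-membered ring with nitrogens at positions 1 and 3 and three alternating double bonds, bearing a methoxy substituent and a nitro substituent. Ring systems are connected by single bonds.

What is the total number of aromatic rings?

Ring A has only sp³ atoms, so it is not fully conjugated — not aromatic (cyclohexane).
Ring B has a continuous p-orbital overlap around the ring; 3 ring double bonds give 6 π electrons. Since 6 = 4n+2 (n=1), ring B is aromatic (pyrimidine).
Aromatic: B. Total: 1.

1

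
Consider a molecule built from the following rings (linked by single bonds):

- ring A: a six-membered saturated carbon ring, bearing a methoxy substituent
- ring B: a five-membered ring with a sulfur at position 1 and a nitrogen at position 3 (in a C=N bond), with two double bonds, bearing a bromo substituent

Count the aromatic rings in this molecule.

Ring A has only sp³ atoms, so it is not fully conjugated — not aromatic (cyclohexane).
Ring B is fully conjugated (every ring atom contributes a p orbital); 2 ring double bonds (4 π electrons) plus a heteroatom lone pair (2) give 6 π electrons. Since 6 = 4n+2 (n=1), ring B is aromatic (thiazole).
Aromatic: B. Total: 1.

1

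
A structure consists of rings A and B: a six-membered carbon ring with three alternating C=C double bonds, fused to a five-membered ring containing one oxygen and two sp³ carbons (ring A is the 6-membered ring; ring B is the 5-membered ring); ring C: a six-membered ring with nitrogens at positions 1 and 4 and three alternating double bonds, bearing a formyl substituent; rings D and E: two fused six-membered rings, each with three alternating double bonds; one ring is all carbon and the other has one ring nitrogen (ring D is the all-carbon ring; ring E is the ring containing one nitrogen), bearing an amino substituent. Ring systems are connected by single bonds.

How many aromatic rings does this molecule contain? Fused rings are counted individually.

Ring A is planar and fully conjugated; 3 ring double bonds give 6 π electrons. 6 = 4(1)+2, so ring A is aromatic (benzene ring).
Ring B has two sp³ carbons, so it is not fully conjugated — not aromatic (oxolane ring).
Ring C is fully conjugated (every ring atom contributes a p orbital); 3 ring double bonds give 6 π electrons. 6 = 4(1)+2, so ring C is aromatic (pyrazine).
Rings D and E form a fused bicyclic system (with one nitrogen) with 10 sp² atoms and 10 π electrons from ring double bonds. 10 = 4(2)+2, so the system is aromatic and both rings count as aromatic (quinoline).
Aromatic: A, C, D, E. Total: 4.

4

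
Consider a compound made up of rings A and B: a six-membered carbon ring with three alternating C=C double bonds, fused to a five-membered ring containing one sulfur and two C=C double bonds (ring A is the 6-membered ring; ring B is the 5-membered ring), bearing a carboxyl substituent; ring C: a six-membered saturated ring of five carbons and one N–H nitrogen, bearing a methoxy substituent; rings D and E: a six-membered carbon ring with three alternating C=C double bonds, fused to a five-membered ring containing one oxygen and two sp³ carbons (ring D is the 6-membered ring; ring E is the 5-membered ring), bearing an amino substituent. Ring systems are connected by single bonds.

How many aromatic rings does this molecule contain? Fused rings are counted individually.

Rings A and B form a fused bicyclic system (with one sulfur) with 9 sp² atoms and 10 π electrons from ring double bonds plus a heteroatom lone pair. 10 = 4(2)+2, so the system is aromatic and both rings count as aromatic (benzothiophene).
Ring C has only sp³ atoms, so it is not fully conjugated — not aromatic (piperidine).
Ring D is fully conjugated (every ring atom contributes a p orbital); 3 ring double bonds give 6 π electrons. 6 = 4(1)+2, so ring D is aromatic (benzene ring).
Ring E has two sp³ carbons, so it is not fully conjugated — not aromatic (oxolane ring).
Aromatic: A, B, D. Total: 3.

3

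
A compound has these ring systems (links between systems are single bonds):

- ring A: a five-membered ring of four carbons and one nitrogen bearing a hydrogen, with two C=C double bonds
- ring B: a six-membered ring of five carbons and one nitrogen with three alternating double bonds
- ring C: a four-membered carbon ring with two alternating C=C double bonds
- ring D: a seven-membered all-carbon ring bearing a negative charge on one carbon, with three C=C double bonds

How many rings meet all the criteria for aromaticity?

2

Ring A has a continuous p-orbital overlap around the ring; 2 ring double bonds (4 π electrons) plus a heteroatom lone pair (2) give 6 π electrons. That satisfies 4n+2 with n=1, so ring A is aromatic (pyrrole).
Ring B has a continuous p-orbital overlap around the ring; 3 ring double bonds give 6 π electrons. That satisfies 4n+2 with n=1, so ring B is aromatic (pyridine).
Ring C has only sp² ring atoms; a planar conformation would have a fully conjugated π system of 4 electrons. But 4 = 4(1), which is 4n not 4n+2, so ring C is not aromatic (cyclobutadiene) — cyclobutadiene is antiaromatic and distorts to a rectangle.
Ring D has only sp² ring atoms; a planar conformation would have a fully conjugated π system of 8 electrons. But 8 = 4(2), which is 4n not 4n+2, so ring D is not aromatic (cycloheptatrienyl anion).
Aromatic: A, B. Total: 2.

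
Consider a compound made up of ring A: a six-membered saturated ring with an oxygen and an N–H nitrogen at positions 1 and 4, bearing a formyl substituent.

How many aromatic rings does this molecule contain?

0

Ring A has only sp³ atoms, so it is not fully conjugated — not aromatic (morpholine).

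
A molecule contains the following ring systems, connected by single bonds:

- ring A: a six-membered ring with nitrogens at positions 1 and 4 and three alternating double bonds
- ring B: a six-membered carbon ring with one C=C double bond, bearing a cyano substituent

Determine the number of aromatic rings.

1

Ring A is fully conjugated (every ring atom contributes a p orbital); 3 ring double bonds give 6 π electrons. 6 = 4(1)+2, so ring A is aromatic (pyrazine).
Ring B has four sp³ carbons, so it is not fully conjugated — not aromatic (cyclohexene).
Aromatic: A. Total: 1.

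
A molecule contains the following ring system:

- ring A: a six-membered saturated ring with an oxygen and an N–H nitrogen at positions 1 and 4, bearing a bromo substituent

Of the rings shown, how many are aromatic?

0

Ring A has only sp³ atoms, so it is not fully conjugated — not aromatic (morpholine).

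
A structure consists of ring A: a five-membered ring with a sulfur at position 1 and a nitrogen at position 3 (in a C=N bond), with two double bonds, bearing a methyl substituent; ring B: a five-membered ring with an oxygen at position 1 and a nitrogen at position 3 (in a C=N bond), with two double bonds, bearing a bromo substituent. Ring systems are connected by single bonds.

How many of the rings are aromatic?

2

Ring A has a continuous p-orbital overlap around the ring; 2 ring double bonds (4 π electrons) plus a heteroatom lone pair (2) give 6 π electrons. 6 = 4(1)+2, so ring A is aromatic (thiazole).
Ring B has a continuous p-orbital overlap around the ring; 2 ring double bonds (4 π electrons) plus a heteroatom lone pair (2) give 6 π electrons. That satisfies 4n+2 with n=1, so ring B is aromatic (oxazole).
Aromatic: A, B. Total: 2.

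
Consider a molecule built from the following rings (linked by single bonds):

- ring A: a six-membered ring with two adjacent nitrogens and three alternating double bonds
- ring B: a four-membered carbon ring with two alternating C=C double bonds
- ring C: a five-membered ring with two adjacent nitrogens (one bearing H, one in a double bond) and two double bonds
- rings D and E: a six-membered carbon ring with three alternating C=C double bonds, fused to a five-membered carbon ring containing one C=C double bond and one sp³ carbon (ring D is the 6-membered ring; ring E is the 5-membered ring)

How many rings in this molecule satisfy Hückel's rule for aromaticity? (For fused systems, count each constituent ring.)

Ring A is fully conjugated (every ring atom contributes a p orbital); 3 ring double bonds give 6 π electrons. 6 = 4(1)+2, so ring A is aromatic (pyridazine).
Ring B has only sp² ring atoms; a planar conformation would have a fully conjugated π system of 4 electrons. But 4 = 4(1), which is 4n not 4n+2, so ring B is not aromatic (cyclobutadiene) — cyclobutadiene is antiaromatic and distorts to a rectangle.
Ring C has a continuous p-orbital overlap around the ring; 2 ring double bonds (4 π electrons) plus a heteroatom lone pair (2) give 6 π electrons. 6 = 4(1)+2, so ring C is aromatic (pyrazole).
Ring D has a continuous p-orbital overlap around the ring; 3 ring double bonds give 6 π electrons. Since 6 = 4n+2 (n=1), ring D is aromatic (benzene ring).
Ring E has one sp³ carbon, so it is not fully conjugated — not aromatic (cyclopentene ring).
Aromatic: A, C, D. Total: 3.

3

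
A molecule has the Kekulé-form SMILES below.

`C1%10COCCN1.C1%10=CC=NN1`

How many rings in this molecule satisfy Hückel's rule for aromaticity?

1

The SMILES encodes a six-membered saturated ring with an oxygen and an N–H nitrogen at positions 1 and 4; a five-membered ring with two adjacent nitrogens (one bearing H, one in a double bond) and two double bonds.
The 6-membered ring with one oxygen and one N–H (1,4) has only sp³ atoms, so it is not fully conjugated — not aromatic (morpholine).
The 5-membered ring with two adjacent nitrogens (one N–H, one =N–) has a continuous p-orbital overlap around the ring; 2 ring double bonds (4 π electrons) plus a heteroatom lone pair (2) give 6 π electrons. That satisfies 4n+2 with n=1, so it is aromatic (pyrazole).
1 of the 2 rings is aromatic. Total: 1.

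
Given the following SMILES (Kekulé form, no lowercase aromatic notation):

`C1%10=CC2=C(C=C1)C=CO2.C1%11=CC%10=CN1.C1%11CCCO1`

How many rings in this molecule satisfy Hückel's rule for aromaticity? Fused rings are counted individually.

3

The SMILES encodes a six-membered carbon ring with three alternating C=C double bonds, fused to a five-membered ring containing one oxygen and two C=C double bonds; a five-membered ring of four carbons and one nitrogen bearing a hydrogen, with two C=C double bonds; a five-membered saturated ring of four carbons and one oxygen.
The fused 6/5-membered bicyclic (with one oxygen) is a single π system with 9 sp² atoms and 10 π electrons from ring double bonds plus a heteroatom lone pair. 10 = 4(2)+2, so the system is aromatic and both rings count as aromatic (benzofuran).
The 5-membered ring with one N–H has a continuous p-orbital overlap around the ring; 2 ring double bonds (4 π electrons) plus a heteroatom lone pair (2) give 6 π electrons. 6 = 4(1)+2, so it is aromatic (pyrrole).
The 5-membered ring with one oxygen has only sp³ atoms, so it is not fully conjugated — not aromatic (tetrahydrofuran).
3 of the 4 rings are aromatic. Total: 3.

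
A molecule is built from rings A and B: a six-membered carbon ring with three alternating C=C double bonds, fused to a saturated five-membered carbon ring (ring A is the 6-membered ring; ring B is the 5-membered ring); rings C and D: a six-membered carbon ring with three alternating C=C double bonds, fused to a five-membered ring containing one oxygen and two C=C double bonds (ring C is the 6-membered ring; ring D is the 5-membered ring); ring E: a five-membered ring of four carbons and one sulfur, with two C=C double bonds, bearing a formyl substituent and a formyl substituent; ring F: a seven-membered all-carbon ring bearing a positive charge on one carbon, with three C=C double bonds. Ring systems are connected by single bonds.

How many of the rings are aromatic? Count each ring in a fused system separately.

Ring A is fully conjugated (every ring atom contributes a p orbital); 3 ring double bonds give 6 π electrons. That satisfies 4n+2 with n=1, so ring A is aromatic (benzene ring).
Ring B has three sp³ carbons, so it is not fully conjugated — not aromatic (cyclopentane ring).
Rings C and D form a fused bicyclic system (with one oxygen) with 9 sp² atoms and 10 π electrons from ring double bonds plus a heteroatom lone pair. 10 = 4(2)+2, so the system is aromatic and both rings count as aromatic (benzofuran).
Ring E is fully conjugated (every ring atom contributes a p orbital); 2 ring double bonds (4 π electrons) plus a heteroatom lone pair (2) give 6 π electrons. 6 = 4(1)+2, so ring E is aromatic (thiophene).
Ring F has a continuous p-orbital overlap around the ring; 3 ring double bonds (6 π electrons) plus the carbocation's empty p orbital (0, but keeps the ring conjugated) give 6 π electrons. 6 = 4(1)+2, so ring F is aromatic (tropylium cation).
Aromatic: A, C, D, E, F. Total: 5.

5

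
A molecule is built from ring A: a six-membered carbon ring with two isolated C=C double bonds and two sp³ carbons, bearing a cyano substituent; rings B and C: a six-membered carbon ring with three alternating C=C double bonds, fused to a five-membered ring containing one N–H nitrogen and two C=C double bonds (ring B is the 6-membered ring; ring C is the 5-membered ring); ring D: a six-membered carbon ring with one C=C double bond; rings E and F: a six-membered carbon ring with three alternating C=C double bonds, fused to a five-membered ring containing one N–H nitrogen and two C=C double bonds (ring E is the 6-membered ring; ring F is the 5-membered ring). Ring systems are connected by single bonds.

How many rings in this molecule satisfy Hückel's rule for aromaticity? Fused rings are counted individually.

Ring A has two sp³ carbons, so it is not fully conjugated — not aromatic (1,4-cyclohexadiene).
Rings B and C form a fused bicyclic system (with one N–H) with 9 sp² atoms and 10 π electrons from ring double bonds plus a heteroatom lone pair. 10 = 4(2)+2, so the system is aromatic and both rings count as aromatic (indole).
Ring D has four sp³ carbons, so it is not fully conjugated — not aromatic (cyclohexene).
Rings E and F form a fused bicyclic system (with one N–H) with 9 sp² atoms and 10 π electrons from ring double bonds plus a heteroatom lone pair. 10 = 4(2)+2, so the system is aromatic and both rings count as aromatic (indole).
Aromatic: B, C, E, F. Total: 4.

4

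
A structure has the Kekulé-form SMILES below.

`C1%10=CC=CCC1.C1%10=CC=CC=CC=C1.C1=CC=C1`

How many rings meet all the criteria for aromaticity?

0

The SMILES encodes a six-membered carbon ring with two conjugated C=C double bonds and two sp³ carbons; an eight-membered carbon ring with four alternating C=C double bonds; a four-membered carbon ring with two alternating C=C double bonds.
The 6-membered ring has two sp³ carbons, so it is not fully conjugated — not aromatic (1,3-cyclohexadiene).
The 8-membered ring has only sp² ring atoms; a planar conformation would have a fully conjugated π system of 8 electrons. But 8 = 4(2), which is 4n not 4n+2, so it is not aromatic (cyclooctatetraene) — cyclooctatetraene distorts into a non-planar tub to avoid antiaromaticity.
The 4-membered ring has only sp² ring atoms; a planar conformation would have a fully conjugated π system of 4 electrons. But 4 = 4(1), which is 4n not 4n+2, so it is not aromatic (cyclobutadiene) — cyclobutadiene is antiaromatic and distorts to a rectangle.
None of the rings are aromatic. Total: 0.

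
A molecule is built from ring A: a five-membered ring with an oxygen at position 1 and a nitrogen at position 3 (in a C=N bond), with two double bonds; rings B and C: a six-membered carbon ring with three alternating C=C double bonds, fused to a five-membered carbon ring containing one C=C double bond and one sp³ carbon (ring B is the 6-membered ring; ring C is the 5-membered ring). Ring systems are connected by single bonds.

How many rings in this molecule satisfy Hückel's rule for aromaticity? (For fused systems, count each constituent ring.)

2

Ring A has a continuous p-orbital overlap around the ring; 2 ring double bonds (4 π electrons) plus a heteroatom lone pair (2) give 6 π electrons. That satisfies 4n+2 with n=1, so ring A is aromatic (oxazole).
Ring B has a continuous p-orbital overlap around the ring; 3 ring double bonds give 6 π electrons. 6 = 4(1)+2, so ring B is aromatic (benzene ring).
Ring C has one sp³ carbon, so it is not fully conjugated — not aromatic (cyclopentene ring).
Aromatic: A, B. Total: 2.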